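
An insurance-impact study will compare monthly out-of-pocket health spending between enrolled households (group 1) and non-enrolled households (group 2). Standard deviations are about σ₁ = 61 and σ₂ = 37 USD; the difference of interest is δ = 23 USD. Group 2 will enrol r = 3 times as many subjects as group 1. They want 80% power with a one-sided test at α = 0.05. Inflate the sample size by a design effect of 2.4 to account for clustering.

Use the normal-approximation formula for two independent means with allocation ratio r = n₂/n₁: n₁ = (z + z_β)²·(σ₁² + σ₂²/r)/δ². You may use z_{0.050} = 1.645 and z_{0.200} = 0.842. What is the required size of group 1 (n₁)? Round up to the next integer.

n₁ = (z_α + z_β)² · (σ₁² + σ₂²/r) / δ²
   = (1.645 + 0.842)² · (61² + 37²/3) / 23²
   = 6.1852 · (3721 + 456.3333) / 529
   = 6.1852 · 4177.3 / 529
   = 48.84
Design effect: 2.4 × 48.84 = 117.22.
Round up → n₁ = 118; n₂ = r·n₁ = 3 × 118 = 354.

n₁ = 118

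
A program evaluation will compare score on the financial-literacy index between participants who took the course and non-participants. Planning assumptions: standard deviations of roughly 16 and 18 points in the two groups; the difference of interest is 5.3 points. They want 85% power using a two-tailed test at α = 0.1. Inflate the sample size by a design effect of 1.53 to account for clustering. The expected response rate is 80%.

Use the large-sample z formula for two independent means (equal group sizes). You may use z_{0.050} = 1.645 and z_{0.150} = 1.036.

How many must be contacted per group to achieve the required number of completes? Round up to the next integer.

n = (z_{α/2} + z_β)² · (σ₁² + σ₂²) / δ²
  = (1.645 + 1.036)² · (16² + 18² = 580) / 5.3²
  = 7.1878 · 580 / 28.09
  = 148.41
Design effect: 1.53 × 148.41 = 227.07.
Adjust for 80% response: 227.07 / 0.80 = 283.84.
Round up → n = 284 per group.

n = 284 per group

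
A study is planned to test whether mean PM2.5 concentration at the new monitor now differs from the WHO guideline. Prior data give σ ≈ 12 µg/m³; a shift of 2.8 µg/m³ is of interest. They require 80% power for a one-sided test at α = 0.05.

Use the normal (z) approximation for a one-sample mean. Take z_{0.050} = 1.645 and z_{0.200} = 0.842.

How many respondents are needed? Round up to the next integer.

n = 114

n = (z_α + z_β)² · σ² / δ²
  = (1.645 + 0.842)² · 12² / 2.8²
  = 6.1852 · 144 / 7.84
  = 113.61
Round up → n = 114.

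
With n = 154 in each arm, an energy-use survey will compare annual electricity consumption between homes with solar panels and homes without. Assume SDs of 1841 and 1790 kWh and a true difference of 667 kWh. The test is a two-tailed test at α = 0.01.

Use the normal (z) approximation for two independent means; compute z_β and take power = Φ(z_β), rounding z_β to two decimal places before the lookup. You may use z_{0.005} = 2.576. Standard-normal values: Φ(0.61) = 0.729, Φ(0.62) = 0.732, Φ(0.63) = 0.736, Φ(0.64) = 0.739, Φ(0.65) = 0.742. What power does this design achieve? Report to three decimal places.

Power ≈ 0.742

z_β = δ·√(n/(σ₁²+σ₂²)) − z_{α/2}
    = 667 · √(154/6593381) − 2.576
    = 667 · 0.00483 − 2.576
    = 3.2235 − 2.576 = 0.6475 → 0.65
Power = Φ(0.65) = 0.742.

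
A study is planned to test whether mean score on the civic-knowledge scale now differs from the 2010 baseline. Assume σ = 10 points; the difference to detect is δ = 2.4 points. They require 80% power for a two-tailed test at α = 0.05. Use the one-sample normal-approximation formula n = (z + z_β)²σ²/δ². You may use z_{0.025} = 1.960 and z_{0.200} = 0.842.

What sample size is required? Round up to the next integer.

n = (z_{α/2} + z_β)² · σ² / δ²
  = (1.960 + 0.842)² · 10² / 2.4²
  = 7.8512 · 100 / 5.76
  = 136.31
Round up → n = 137.

n = 137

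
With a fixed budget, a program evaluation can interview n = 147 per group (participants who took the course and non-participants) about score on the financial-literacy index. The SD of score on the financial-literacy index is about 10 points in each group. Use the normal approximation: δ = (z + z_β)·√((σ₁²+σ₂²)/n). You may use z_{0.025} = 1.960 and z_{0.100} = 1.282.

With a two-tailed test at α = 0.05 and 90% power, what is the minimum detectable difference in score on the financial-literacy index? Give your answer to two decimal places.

Minimum detectable difference ≈ 3.78 points

δ = (z_{α/2} + z_β) · √((σ₁²+σ₂²)/n)
  = (1.960 + 1.282) · √(200/147)
  = 3.242 · √1.3605
  = 3.242 · 1.1664
  = 3.7815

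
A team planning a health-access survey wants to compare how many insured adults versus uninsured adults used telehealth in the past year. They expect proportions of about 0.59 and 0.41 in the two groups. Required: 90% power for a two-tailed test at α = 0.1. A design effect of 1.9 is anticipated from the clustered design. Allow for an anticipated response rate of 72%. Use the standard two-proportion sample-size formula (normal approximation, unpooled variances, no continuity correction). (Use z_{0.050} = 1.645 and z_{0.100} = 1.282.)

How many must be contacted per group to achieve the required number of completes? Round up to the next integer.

n = 338 per group

n = (z_{α/2} + z_β)² · [p₁(1−p₁) + p₂(1−p₂)] / (p₁ − p₂)²
  = (1.645 + 1.282)² · (0.59·0.41 + 0.41·0.59) / (0.18)²
  = (2.927)² · (0.2419 + 0.2419) / 0.0324
  = 8.5673 · 0.4838 / 0.0324
  = 127.93
Design effect: 1.9 × 127.93 = 243.06.
Adjust for 72% response: 243.06 / 0.72 = 337.59.
Round up → n = 338 per group.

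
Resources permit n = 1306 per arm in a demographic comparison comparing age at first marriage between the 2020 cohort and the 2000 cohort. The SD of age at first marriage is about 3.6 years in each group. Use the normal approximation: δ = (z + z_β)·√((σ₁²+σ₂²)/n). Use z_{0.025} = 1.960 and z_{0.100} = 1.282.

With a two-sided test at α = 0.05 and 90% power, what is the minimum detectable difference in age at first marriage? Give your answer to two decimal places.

Minimum detectable difference ≈ 0.46 years

δ = (z_{α/2} + z_β) · √((σ₁²+σ₂²)/n)
  = (1.960 + 1.282) · √(25.92/1306)
  = 3.242 · √0.01985
  = 3.242 · 0.1409
  = 0.4567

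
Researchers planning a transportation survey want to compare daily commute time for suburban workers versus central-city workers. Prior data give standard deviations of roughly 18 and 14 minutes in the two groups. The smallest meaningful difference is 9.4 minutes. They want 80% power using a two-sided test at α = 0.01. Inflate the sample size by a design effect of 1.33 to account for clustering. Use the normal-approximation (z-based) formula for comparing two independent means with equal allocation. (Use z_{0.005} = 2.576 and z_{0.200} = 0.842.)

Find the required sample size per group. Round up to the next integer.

n = (z_{α/2} + z_β)² · (σ₁² + σ₂²) / δ²
  = (2.576 + 0.842)² · (18² + 14² = 520) / 9.4²
  = 11.6827 · 520 / 88.36
  = 68.75
Design effect: 1.33 × 68.75 = 91.44.
Round up → n = 92 per group.

n = 92 per group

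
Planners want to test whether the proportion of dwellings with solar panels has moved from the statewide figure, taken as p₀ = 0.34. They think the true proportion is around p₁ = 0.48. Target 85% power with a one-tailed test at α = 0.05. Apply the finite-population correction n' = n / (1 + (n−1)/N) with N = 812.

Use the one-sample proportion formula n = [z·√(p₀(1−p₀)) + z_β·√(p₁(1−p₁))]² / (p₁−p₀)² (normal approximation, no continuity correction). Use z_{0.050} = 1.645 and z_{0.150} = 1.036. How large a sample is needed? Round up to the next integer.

n = 78

n = [z_α·√(p₀q₀) + z_β·√(p₁q₁)]² / (p₁ − p₀)²
  = [1.645·√(0.34·0.66) + 1.036·√(0.48·0.52)]² / (0.14)²
  = [1.645·0.4737 + 1.036·0.4996]² / 0.0196
  = [1.2968]² / 0.0196
  = 85.81
Finite-population correction (N = 812): 85.81 / (1 + (85.81 − 1)/812) = 77.69.
Round up → n = 78.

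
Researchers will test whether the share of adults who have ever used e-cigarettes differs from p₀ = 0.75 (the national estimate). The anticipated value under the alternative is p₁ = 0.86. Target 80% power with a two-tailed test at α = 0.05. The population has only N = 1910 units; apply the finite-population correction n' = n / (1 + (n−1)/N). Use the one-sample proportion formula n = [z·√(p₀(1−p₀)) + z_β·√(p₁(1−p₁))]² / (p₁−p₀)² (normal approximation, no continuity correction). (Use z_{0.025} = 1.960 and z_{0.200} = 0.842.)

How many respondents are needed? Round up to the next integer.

n = 102

n = [z_{α/2}·√(p₀q₀) + z_β·√(p₁q₁)]² / (p₁ − p₀)²
  = [1.960·√(0.75·0.25) + 0.842·√(0.86·0.14)]² / (0.11)²
  = [1.960·0.4330 + 0.842·0.3470]² / 0.0121
  = [1.1409]² / 0.0121
  = 107.57
Finite-population correction (N = 1910): 107.57 / (1 + (107.57 − 1)/1910) = 101.88.
Round up → n = 102.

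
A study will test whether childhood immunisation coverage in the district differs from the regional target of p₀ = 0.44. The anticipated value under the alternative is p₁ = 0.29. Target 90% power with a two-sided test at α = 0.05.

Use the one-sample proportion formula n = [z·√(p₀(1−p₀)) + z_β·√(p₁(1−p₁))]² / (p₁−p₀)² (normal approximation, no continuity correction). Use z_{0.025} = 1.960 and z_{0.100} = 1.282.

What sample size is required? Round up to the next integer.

n = 108

n = [z_{α/2}·√(p₀q₀) + z_β·√(p₁q₁)]² / (p₁ − p₀)²
  = [1.960·√(0.44·0.56) + 1.282·√(0.29·0.71)]² / (-0.15)²
  = [1.960·0.4964 + 1.282·0.4538]² / 0.0225
  = [1.5546]² / 0.0225
  = 107.42
Round up → n = 108.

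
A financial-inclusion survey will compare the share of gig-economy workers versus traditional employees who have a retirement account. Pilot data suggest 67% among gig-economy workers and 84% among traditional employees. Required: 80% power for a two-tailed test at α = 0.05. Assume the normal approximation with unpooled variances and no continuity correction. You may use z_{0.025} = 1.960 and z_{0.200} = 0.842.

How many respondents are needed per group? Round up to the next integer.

n = 97 per group

n = (z_{α/2} + z_β)² · [p₁(1−p₁) + p₂(1−p₂)] / (p₁ − p₂)²
  = (1.960 + 0.842)² · (0.67·0.33 + 0.84·0.16) / (-0.17)²
  = (2.802)² · (0.2211 + 0.1344) / 0.0289
  = 7.8512 · 0.3555 / 0.0289
  = 96.58
Round up → n = 97 per group.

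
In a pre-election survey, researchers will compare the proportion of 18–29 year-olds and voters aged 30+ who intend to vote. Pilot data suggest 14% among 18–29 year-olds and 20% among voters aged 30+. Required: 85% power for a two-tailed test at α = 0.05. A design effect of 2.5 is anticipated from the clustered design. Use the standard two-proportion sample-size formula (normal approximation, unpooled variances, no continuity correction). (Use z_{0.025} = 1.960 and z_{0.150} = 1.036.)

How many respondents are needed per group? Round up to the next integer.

n = 1748 per group

n = (z_{α/2} + z_β)² · [p₁(1−p₁) + p₂(1−p₂)] / (p₁ − p₂)²
  = (1.960 + 1.036)² · (0.14·0.86 + 0.20·0.80) / (-0.06)²
  = (2.996)² · (0.1204 + 0.1600) / 0.0036
  = 8.9760 · 0.2804 / 0.0036
  = 699.13
Design effect: 2.5 × 699.13 = 1747.83.
Round up → n = 1748 per group.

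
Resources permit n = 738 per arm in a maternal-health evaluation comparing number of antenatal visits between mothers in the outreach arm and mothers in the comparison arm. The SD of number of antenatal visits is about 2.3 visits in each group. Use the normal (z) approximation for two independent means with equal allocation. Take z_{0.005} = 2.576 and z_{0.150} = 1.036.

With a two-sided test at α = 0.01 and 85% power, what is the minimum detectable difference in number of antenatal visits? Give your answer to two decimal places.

δ = (z_{α/2} + z_β) · √((σ₁²+σ₂²)/n)
  = (2.576 + 1.036) · √(10.58/738)
  = 3.612 · √0.01434
  = 3.612 · 0.1197
  = 0.4325

Minimum detectable difference ≈ 0.43 visits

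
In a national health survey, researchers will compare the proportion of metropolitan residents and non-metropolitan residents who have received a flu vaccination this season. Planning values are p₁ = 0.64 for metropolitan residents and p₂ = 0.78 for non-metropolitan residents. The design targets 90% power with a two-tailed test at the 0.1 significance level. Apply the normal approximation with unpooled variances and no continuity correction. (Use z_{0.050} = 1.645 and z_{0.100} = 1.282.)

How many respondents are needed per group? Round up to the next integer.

n = (z_{α/2} + z_β)² · [p₁(1−p₁) + p₂(1−p₂)] / (p₁ − p₂)²
  = (1.645 + 1.282)² · (0.64·0.36 + 0.78·0.22) / (-0.14)²
  = (2.927)² · (0.2304 + 0.1716) / 0.0196
  = 8.5673 · 0.4020 / 0.0196
  = 175.72
Round up → n = 176 per group.

n = 176 per group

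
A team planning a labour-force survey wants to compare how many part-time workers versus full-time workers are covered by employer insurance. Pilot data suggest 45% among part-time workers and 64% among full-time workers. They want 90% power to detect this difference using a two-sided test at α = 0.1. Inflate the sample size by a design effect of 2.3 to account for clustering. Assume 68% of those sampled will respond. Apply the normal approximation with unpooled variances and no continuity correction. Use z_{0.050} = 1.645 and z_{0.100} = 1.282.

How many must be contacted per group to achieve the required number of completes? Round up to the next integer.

n = (z_{α/2} + z_β)² · [p₁(1−p₁) + p₂(1−p₂)] / (p₁ − p₂)²
  = (1.645 + 1.282)² · (0.45·0.55 + 0.64·0.36) / (-0.19)²
  = (2.927)² · (0.2475 + 0.2304) / 0.0361
  = 8.5673 · 0.4779 / 0.0361
  = 113.42
Design effect: 2.3 × 113.42 = 260.86.
Adjust for 68% response: 260.86 / 0.68 = 383.61.
Round up → n = 384 per group.

n = 384 per group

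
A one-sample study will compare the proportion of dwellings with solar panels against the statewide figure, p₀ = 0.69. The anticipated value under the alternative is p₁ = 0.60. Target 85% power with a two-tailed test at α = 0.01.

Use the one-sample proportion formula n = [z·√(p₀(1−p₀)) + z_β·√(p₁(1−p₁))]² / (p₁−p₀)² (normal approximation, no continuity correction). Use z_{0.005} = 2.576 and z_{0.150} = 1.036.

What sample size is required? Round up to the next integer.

n = 357

n = [z_{α/2}·√(p₀q₀) + z_β·√(p₁q₁)]² / (p₁ − p₀)²
  = [2.576·√(0.69·0.31) + 1.036·√(0.60·0.40)]² / (-0.09)²
  = [2.576·0.4625 + 1.036·0.4899]² / 0.0081
  = [1.6989]² / 0.0081
  = 356.34
Round up → n = 357.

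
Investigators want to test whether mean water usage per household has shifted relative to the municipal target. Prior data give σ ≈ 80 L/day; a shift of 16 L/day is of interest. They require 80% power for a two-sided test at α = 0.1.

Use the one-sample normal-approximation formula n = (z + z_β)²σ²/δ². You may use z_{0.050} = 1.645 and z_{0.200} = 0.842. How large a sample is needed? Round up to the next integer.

n = 155

n = (z_{α/2} + z_β)² · σ² / δ²
  = (1.645 + 0.842)² · 80² / 16²
  = 6.1852 · 6400 / 256
  = 154.63
Round up → n = 155.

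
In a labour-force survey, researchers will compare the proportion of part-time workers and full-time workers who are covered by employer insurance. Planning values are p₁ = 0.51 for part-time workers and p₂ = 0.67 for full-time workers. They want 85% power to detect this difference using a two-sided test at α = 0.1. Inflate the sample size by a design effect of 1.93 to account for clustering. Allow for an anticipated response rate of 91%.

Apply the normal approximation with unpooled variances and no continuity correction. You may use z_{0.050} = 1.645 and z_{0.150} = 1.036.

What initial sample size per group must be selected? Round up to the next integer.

n = 281 per group

n = (z_{α/2} + z_β)² · [p₁(1−p₁) + p₂(1−p₂)] / (p₁ − p₂)²
  = (1.645 + 1.036)² · (0.51·0.49 + 0.67·0.33) / (-0.16)²
  = (2.681)² · (0.2499 + 0.2211) / 0.0256
  = 7.1878 · 0.4710 / 0.0256
  = 132.24
Design effect: 1.93 × 132.24 = 255.23.
Adjust for 91% response: 255.23 / 0.91 = 280.47.
Round up → n = 281 per group.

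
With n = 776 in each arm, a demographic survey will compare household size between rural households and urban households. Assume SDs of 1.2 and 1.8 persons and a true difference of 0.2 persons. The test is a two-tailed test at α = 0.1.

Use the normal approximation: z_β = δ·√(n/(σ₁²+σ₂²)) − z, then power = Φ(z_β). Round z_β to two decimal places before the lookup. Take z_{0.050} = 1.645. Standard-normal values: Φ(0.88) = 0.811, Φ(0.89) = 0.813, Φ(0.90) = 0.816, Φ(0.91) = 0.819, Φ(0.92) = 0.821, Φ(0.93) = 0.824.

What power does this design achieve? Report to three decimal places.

Power ≈ 0.824

z_β = δ·√(n/(σ₁²+σ₂²)) − z_{α/2}
    = 0.2 · √(776/4.68) − 1.645
    = 0.2 · 12.87680 − 1.645
    = 2.5754 − 1.645 = 0.9304 → 0.93
Power = Φ(0.93) = 0.824.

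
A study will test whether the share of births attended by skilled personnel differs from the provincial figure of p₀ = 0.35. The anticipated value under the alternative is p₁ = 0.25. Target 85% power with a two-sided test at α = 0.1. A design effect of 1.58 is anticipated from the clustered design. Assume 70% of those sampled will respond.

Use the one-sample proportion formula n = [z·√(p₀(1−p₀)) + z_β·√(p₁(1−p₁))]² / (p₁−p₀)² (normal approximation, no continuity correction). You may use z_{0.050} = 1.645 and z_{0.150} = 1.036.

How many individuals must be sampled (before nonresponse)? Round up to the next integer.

n = 344

n = [z_{α/2}·√(p₀q₀) + z_β·√(p₁q₁)]² / (p₁ − p₀)²
  = [1.645·√(0.35·0.65) + 1.036·√(0.25·0.75)]² / (-0.10)²
  = [1.645·0.4770 + 1.036·0.4330]² / 0.0100
  = [1.2332]² / 0.0100
  = 152.08
Design effect: 1.58 × 152.08 = 240.29.
Adjust for 70% response: 240.29 / 0.70 = 343.27.
Round up → n = 344.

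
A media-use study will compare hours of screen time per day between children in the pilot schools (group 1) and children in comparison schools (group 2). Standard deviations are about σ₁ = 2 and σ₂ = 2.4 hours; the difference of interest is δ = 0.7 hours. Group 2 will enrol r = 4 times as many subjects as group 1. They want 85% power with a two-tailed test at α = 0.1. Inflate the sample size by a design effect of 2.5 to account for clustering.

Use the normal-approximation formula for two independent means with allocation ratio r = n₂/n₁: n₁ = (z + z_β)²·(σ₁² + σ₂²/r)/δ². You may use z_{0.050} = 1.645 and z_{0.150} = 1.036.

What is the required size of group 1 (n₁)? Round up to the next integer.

n₁ = 200

n₁ = (z_{α/2} + z_β)² · (σ₁² + σ₂²/r) / δ²
   = (1.645 + 1.036)² · (2² + 2.4²/4) / 0.7²
   = 7.1878 · (4 + 1.44) / 0.49
   = 7.1878 · 5.44 / 0.49
   = 79.80
Design effect: 2.5 × 79.80 = 199.50.
Round up → n₁ = 200; n₂ = r·n₁ = 4 × 200 = 800.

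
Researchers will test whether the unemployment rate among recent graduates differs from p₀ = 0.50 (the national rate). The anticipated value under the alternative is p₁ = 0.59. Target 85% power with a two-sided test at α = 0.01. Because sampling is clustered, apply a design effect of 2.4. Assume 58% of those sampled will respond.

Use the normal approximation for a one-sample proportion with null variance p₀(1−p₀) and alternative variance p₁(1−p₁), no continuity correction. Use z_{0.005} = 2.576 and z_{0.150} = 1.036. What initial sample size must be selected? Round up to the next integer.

n = [z_{α/2}·√(p₀q₀) + z_β·√(p₁q₁)]² / (p₁ − p₀)²
  = [2.576·√(0.50·0.50) + 1.036·√(0.59·0.41)]² / (0.09)²
  = [2.576·0.5000 + 1.036·0.4918]² / 0.0081
  = [1.7975]² / 0.0081
  = 398.91
Design effect: 2.4 × 398.91 = 957.38.
Adjust for 58% response: 957.38 / 0.58 = 1650.65.
Round up → n = 1651.

n = 1651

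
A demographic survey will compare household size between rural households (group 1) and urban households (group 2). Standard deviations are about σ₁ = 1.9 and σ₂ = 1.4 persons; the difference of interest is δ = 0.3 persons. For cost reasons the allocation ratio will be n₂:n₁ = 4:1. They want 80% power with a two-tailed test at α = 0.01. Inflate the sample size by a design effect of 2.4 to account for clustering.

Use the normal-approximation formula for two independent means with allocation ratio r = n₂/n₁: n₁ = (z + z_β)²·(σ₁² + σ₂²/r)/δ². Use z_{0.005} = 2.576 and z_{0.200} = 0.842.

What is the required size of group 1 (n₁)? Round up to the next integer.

n₁ = (z_{α/2} + z_β)² · (σ₁² + σ₂²/r) / δ²
   = (2.576 + 0.842)² · (1.9² + 1.4²/4) / 0.3²
   = 11.6827 · (3.61 + 0.49) / 0.09
   = 11.6827 · 4.1 / 0.09
   = 532.21
Design effect: 2.4 × 532.21 = 1277.31.
Round up → n₁ = 1278; n₂ = r·n₁ = 4 × 1278 = 5112.

n₁ = 1278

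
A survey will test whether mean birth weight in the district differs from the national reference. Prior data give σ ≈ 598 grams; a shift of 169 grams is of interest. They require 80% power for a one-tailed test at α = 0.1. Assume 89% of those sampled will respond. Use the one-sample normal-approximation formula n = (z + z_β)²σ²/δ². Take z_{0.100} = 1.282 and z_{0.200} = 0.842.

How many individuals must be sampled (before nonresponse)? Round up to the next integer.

n = 64

n = (z_α + z_β)² · σ² / δ²
  = (1.282 + 0.842)² · 598² / 169²
  = 4.5114 · 357604 / 28561
  = 56.49
Adjust for 89% response: 56.49 / 0.89 = 63.47.
Round up → n = 64.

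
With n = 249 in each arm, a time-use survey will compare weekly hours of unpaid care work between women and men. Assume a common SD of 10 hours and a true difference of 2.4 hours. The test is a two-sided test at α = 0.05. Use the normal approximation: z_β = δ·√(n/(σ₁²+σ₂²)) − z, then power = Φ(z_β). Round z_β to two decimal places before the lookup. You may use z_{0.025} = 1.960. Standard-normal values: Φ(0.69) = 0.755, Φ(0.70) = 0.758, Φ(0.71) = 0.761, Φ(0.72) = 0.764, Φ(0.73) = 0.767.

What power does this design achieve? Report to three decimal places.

Power ≈ 0.764

z_β = δ·√(n/(σ₁²+σ₂²)) − z_{α/2}
    = 2.4 · √(249/200) − 1.960
    = 2.4 · 1.11580 − 1.960
    = 2.6779 − 1.960 = 0.7179 → 0.72
Power = Φ(0.72) = 0.764.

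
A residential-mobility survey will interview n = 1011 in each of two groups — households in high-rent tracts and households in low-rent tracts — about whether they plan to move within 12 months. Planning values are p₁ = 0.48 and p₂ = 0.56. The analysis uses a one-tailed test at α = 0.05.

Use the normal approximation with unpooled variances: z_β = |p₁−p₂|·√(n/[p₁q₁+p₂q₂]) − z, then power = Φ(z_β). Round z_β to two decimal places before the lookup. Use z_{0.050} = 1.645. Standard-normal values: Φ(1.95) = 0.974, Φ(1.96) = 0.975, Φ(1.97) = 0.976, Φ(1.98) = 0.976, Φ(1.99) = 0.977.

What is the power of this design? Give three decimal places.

z_β = |p₁−p₂|·√(n/[p₁q₁+p₂q₂]) − z_α
    = 0.08 · √(1011/0.4960) − 1.645
    = 0.08 · 45.1476 − 1.645
    = 3.6118 − 1.645 = 1.9668 → 1.97
Power = Φ(1.97) = 0.976.

Power ≈ 0.976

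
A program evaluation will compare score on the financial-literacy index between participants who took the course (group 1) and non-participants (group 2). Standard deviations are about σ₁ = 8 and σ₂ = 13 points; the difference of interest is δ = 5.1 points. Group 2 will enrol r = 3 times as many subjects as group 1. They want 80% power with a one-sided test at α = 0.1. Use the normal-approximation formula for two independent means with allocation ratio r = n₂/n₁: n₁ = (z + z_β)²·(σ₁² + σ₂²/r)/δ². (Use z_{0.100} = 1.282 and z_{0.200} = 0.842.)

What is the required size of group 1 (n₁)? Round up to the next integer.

n₁ = (z_α + z_β)² · (σ₁² + σ₂²/r) / δ²
   = (1.282 + 0.842)² · (8² + 13²/3) / 5.1²
   = 4.5114 · (64 + 56.3333) / 26.01
   = 4.5114 · 120.3333 / 26.01
   = 20.87
Round up → n₁ = 21; n₂ = r·n₁ = 3 × 21 = 63.

n₁ = 21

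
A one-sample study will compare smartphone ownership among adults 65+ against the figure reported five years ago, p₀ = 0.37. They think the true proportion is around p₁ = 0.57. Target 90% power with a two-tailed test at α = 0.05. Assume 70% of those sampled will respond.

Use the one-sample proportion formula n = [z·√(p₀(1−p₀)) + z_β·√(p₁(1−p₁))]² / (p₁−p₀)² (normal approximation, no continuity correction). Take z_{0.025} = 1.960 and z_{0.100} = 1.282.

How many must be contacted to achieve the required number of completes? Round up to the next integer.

n = [z_{α/2}·√(p₀q₀) + z_β·√(p₁q₁)]² / (p₁ − p₀)²
  = [1.960·√(0.37·0.63) + 1.282·√(0.57·0.43)]² / (0.20)²
  = [1.960·0.4828 + 1.282·0.4951]² / 0.0400
  = [1.5810]² / 0.0400
  = 62.49
Adjust for 70% response: 62.49 / 0.70 = 89.27.
Round up → n = 90.

n = 90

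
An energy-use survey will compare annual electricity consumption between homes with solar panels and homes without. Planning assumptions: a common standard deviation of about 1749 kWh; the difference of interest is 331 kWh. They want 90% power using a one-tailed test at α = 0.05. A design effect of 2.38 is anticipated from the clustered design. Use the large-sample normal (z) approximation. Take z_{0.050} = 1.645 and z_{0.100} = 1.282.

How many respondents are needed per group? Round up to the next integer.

n = (z_α + z_β)² · (σ₁² + σ₂²) / δ²
  = (1.645 + 1.282)² · (2·1749² = 6118002) / 331²
  = 8.5673 · 6118002 / 109561
  = 478.41
Design effect: 2.38 × 478.41 = 1138.61.
Round up → n = 1139 per group.

n = 1139 per group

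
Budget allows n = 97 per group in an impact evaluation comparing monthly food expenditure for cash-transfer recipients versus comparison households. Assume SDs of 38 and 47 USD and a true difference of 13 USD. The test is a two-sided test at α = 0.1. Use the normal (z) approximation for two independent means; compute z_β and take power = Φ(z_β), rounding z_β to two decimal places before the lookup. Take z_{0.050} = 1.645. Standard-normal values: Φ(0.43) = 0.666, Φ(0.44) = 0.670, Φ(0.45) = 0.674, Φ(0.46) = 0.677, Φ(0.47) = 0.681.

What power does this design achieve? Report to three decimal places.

z_β = δ·√(n/(σ₁²+σ₂²)) − z_{α/2}
    = 13 · √(97/3653) − 1.645
    = 13 · 0.16295 − 1.645
    = 2.1184 − 1.645 = 0.4734 → 0.47
Power = Φ(0.47) = 0.681.

Power ≈ 0.681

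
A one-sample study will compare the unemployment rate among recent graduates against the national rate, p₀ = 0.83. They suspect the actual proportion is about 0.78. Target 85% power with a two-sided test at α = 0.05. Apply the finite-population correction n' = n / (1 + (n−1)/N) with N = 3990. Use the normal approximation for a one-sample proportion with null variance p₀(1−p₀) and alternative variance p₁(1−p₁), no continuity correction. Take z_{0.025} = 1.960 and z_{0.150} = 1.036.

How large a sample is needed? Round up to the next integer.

n = 479

n = [z_{α/2}·√(p₀q₀) + z_β·√(p₁q₁)]² / (p₁ − p₀)²
  = [1.960·√(0.83·0.17) + 1.036·√(0.78·0.22)]² / (-0.05)²
  = [1.960·0.3756 + 1.036·0.4142]² / 0.0025
  = [1.1654]² / 0.0025
  = 543.26
Finite-population correction (N = 3990): 543.26 / (1 + (543.26 − 1)/3990) = 478.26.
Round up → n = 479.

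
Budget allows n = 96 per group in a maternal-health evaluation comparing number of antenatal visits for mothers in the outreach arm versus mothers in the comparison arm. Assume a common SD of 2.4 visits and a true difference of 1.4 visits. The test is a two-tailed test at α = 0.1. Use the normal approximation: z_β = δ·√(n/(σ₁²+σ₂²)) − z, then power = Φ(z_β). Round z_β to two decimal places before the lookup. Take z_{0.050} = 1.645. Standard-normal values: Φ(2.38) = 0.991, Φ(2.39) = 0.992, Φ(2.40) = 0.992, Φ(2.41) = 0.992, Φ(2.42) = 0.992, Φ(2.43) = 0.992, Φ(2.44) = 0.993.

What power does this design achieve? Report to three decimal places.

Power ≈ 0.992

z_β = δ·√(n/(σ₁²+σ₂²)) − z_{α/2}
    = 1.4 · √(96/11.52) − 1.645
    = 1.4 · 2.88675 − 1.645
    = 4.0415 − 1.645 = 2.3965 → 2.40
Power = Φ(2.40) = 0.992.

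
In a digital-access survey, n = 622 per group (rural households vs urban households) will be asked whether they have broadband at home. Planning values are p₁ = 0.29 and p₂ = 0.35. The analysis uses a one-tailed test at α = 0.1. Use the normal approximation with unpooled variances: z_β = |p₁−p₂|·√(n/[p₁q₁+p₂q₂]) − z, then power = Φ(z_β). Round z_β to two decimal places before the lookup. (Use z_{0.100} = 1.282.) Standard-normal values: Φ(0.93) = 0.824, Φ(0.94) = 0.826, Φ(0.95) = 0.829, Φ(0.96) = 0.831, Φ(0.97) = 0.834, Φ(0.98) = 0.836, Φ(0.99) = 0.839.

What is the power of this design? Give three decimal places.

z_β = |p₁−p₂|·√(n/[p₁q₁+p₂q₂]) − z_α
    = 0.06 · √(622/0.4334) − 1.282
    = 0.06 · 37.8836 − 1.282
    = 2.2730 − 1.282 = 0.9910 → 0.99
Power = Φ(0.99) = 0.839.

Power ≈ 0.839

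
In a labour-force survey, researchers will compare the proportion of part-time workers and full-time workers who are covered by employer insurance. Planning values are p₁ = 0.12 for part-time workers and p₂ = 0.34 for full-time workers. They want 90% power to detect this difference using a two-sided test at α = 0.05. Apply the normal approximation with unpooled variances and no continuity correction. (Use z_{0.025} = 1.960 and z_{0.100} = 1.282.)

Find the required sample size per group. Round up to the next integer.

n = 72 per group

n = (z_{α/2} + z_β)² · [p₁(1−p₁) + p₂(1−p₂)] / (p₁ − p₂)²
  = (1.960 + 1.282)² · (0.12·0.88 + 0.34·0.66) / (-0.22)²
  = (3.242)² · (0.1056 + 0.2244) / 0.0484
  = 10.5106 · 0.3300 / 0.0484
  = 71.66
Round up → n = 72 per group.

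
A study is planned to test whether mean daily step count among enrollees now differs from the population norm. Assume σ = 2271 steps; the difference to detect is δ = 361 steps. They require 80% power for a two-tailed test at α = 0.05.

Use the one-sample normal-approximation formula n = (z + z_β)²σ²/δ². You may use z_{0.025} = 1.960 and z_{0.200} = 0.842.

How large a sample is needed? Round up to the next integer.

n = 311

n = (z_{α/2} + z_β)² · σ² / δ²
  = (1.960 + 0.842)² · 2271² / 361²
  = 7.8512 · 5157441 / 130321
  = 310.71
Round up → n = 311.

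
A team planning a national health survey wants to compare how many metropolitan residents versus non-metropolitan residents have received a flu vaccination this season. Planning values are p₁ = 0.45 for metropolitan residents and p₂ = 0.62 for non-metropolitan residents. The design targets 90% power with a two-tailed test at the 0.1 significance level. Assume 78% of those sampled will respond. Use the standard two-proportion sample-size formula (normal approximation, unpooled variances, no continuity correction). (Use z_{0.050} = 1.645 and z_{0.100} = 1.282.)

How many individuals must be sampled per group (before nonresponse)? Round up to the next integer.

n = 184 per group

n = (z_{α/2} + z_β)² · [p₁(1−p₁) + p₂(1−p₂)] / (p₁ − p₂)²
  = (1.645 + 1.282)² · (0.45·0.55 + 0.62·0.38) / (-0.17)²
  = (2.927)² · (0.2475 + 0.2356) / 0.0289
  = 8.5673 · 0.4831 / 0.0289
  = 143.21
Adjust for 78% response: 143.21 / 0.78 = 183.61.
Round up → n = 184 per group.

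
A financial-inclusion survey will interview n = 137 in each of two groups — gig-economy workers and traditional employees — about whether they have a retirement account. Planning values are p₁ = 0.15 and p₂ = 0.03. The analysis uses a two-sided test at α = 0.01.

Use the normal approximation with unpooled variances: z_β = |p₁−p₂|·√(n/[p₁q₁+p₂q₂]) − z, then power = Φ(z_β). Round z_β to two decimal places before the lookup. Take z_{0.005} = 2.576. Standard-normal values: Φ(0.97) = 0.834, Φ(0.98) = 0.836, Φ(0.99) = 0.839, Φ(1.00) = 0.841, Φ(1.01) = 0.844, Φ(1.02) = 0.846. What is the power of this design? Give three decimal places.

Power ≈ 0.834

z_β = |p₁−p₂|·√(n/[p₁q₁+p₂q₂]) − z_{α/2}
    = 0.12 · √(137/0.1566) − 2.576
    = 0.12 · 29.5777 − 2.576
    = 3.5493 − 2.576 = 0.9733 → 0.97
Power = Φ(0.97) = 0.834.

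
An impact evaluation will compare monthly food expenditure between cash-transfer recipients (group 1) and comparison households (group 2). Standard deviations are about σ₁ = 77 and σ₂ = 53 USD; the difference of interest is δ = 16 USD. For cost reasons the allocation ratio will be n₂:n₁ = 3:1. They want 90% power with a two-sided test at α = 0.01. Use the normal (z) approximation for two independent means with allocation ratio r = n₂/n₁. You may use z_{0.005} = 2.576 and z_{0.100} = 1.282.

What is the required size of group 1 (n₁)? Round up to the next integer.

n₁ = (z_{α/2} + z_β)² · (σ₁² + σ₂²/r) / δ²
   = (2.576 + 1.282)² · (77² + 53²/3) / 16²
   = 14.8842 · (5929 + 936.3333) / 256
   = 14.8842 · 6865.3 / 256
   = 399.16
Round up → n₁ = 400; n₂ = r·n₁ = 3 × 400 = 1200.

n₁ = 400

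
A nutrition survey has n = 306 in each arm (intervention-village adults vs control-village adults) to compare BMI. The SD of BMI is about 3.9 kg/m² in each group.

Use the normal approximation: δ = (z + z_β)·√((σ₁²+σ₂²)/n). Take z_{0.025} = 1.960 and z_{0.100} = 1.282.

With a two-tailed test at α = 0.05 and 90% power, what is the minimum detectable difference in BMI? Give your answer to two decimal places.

Minimum detectable difference ≈ 1.02 kg/m²

δ = (z_{α/2} + z_β) · √((σ₁²+σ₂²)/n)
  = (1.960 + 1.282) · √(30.42/306)
  = 3.242 · √0.09941
  = 3.242 · 0.3153
  = 1.0222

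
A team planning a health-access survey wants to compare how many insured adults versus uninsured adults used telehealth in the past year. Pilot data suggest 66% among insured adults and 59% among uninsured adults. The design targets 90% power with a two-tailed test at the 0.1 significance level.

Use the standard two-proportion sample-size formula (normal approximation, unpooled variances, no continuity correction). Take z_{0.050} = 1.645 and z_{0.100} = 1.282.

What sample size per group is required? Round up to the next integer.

n = 816 per group

n = (z_{α/2} + z_β)² · [p₁(1−p₁) + p₂(1−p₂)] / (p₁ − p₂)²
  = (1.645 + 1.282)² · (0.66·0.34 + 0.59·0.41) / (0.07)²
  = (2.927)² · (0.2244 + 0.2419) / 0.0049
  = 8.5673 · 0.4663 / 0.0049
  = 815.30
Round up → n = 816 per group.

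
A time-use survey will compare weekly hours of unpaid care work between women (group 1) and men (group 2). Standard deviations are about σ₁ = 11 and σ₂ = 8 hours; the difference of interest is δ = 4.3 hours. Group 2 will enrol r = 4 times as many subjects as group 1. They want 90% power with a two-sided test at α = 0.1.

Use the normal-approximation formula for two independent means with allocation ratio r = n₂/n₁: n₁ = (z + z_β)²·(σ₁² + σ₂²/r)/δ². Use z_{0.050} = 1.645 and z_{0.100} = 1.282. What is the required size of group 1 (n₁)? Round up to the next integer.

n₁ = 64

n₁ = (z_{α/2} + z_β)² · (σ₁² + σ₂²/r) / δ²
   = (1.645 + 1.282)² · (11² + 8²/4) / 4.3²
   = 8.5673 · (121 + 16) / 18.49
   = 8.5673 · 137 / 18.49
   = 63.48
Round up → n₁ = 64; n₂ = r·n₁ = 4 × 64 = 256.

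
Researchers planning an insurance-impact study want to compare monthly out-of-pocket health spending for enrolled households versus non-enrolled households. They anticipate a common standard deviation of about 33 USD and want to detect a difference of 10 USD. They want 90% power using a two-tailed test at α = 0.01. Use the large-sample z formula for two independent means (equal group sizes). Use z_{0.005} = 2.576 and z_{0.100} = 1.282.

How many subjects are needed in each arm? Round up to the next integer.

n = (z_{α/2} + z_β)² · (σ₁² + σ₂²) / δ²
  = (2.576 + 1.282)² · (2·33² = 2178) / 10²
  = 14.8842 · 2178 / 100
  = 324.18
Round up → n = 325 per group.

n = 325 per group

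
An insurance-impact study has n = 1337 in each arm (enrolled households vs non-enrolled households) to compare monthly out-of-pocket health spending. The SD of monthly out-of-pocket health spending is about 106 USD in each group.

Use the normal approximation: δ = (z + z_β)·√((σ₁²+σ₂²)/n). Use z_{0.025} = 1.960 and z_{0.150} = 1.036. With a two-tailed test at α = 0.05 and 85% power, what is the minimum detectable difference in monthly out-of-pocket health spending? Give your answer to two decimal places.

Minimum detectable difference ≈ 12.28 USD

δ = (z_{α/2} + z_β) · √((σ₁²+σ₂²)/n)
  = (1.960 + 1.036) · √(22472/1337)
  = 2.996 · √16.8078
  = 2.996 · 4.0997
  = 12.2828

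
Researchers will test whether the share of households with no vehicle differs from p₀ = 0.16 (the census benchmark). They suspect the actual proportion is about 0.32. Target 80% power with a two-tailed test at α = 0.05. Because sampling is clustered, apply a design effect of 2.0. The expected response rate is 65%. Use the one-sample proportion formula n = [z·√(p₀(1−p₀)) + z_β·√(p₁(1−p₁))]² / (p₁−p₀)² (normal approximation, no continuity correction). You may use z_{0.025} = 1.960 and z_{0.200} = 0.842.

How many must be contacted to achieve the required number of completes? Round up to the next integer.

n = [z_{α/2}·√(p₀q₀) + z_β·√(p₁q₁)]² / (p₁ − p₀)²
  = [1.960·√(0.16·0.84) + 0.842·√(0.32·0.68)]² / (0.16)²
  = [1.960·0.3666 + 0.842·0.4665]² / 0.0256
  = [1.1113]² / 0.0256
  = 48.24
Design effect: 2.0 × 48.24 = 96.49.
Adjust for 65% response: 96.49 / 0.65 = 148.44.
Round up → n = 149.

n = 149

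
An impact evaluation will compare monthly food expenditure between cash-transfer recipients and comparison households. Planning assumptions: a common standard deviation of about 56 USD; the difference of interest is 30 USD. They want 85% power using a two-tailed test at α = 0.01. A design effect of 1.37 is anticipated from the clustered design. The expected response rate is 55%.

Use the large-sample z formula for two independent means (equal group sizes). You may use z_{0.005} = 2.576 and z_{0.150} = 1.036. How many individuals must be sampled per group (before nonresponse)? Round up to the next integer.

n = 227 per group

n = (z_{α/2} + z_β)² · (σ₁² + σ₂²) / δ²
  = (2.576 + 1.036)² · (2·56² = 6272) / 30²
  = 13.0465 · 6272 / 900
  = 90.92
Design effect: 1.37 × 90.92 = 124.56.
Adjust for 55% response: 124.56 / 0.55 = 226.47.
Round up → n = 227 per group.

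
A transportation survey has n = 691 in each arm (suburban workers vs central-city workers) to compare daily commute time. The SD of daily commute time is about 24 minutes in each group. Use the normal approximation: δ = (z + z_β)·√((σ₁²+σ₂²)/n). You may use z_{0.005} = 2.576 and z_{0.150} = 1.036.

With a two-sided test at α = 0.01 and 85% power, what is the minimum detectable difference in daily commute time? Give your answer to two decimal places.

Minimum detectable difference ≈ 4.66 minutes

δ = (z_{α/2} + z_β) · √((σ₁²+σ₂²)/n)
  = (2.576 + 1.036) · √(1152/691)
  = 3.612 · √1.6671
  = 3.612 · 1.2912
  = 4.6637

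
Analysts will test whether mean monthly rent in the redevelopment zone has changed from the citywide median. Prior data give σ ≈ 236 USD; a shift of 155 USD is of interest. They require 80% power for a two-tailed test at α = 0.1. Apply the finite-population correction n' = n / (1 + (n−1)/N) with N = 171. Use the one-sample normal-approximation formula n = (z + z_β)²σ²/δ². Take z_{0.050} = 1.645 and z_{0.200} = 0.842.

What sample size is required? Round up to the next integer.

n = 14

n = (z_{α/2} + z_β)² · σ² / δ²
  = (1.645 + 0.842)² · 236² / 155²
  = 6.1852 · 55696 / 24025
  = 14.34
Finite-population correction (N = 171): 14.34 / (1 + (14.34 − 1)/171) = 13.30.
Round up → n = 14.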